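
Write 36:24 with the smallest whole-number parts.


GCD(36, 24) = 12
36/12 : 24/12
= 3:2

3:2


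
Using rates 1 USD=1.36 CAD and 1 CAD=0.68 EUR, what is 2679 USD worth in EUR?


Step 1: 2679 USD × 1.36 = 3643.44 CAD
Step 2: 3643.44 CAD × 0.68 = 2477.54 EUR
Implied rate USD→EUR = 1.36 × 0.68 = 0.9248
= 2477.54 EUR

2477.54 EUR


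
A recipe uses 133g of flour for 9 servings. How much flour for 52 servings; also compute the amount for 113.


Direct proportion: y/x = constant
k = 133/9 ≈ 14.7778
y at x=52: k × 52 = 133 × 52 / 9 = 6916/9 ≈ 768.44
y at x=113: k × 113 = 133 × 113 / 9 = 15029/9 ≈ 1669.89
= 768.44 and 1669.89

768.44 and 1669.89


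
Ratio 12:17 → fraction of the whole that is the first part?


Total parts = 12 + 17 = 29
First part: 12/29 = 12/29
= 12/29

12/29


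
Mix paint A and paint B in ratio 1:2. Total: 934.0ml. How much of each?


Total parts = 1 + 2 = 3
paint A: 934.0 × 1/3 = 311.3ml
paint B: 934.0 × 2/3 = 622.7ml
= 311.3ml and 622.7ml

311.3ml and 622.7ml


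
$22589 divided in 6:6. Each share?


Total parts = 6 + 6 = 12
Part 1: 22589 × 6/12 = 11294.50
Part 2: 22589 × 6/12 = 11294.50
= Part 1: $11294.50, Part 2: $11294.50

Part 1: $11294.50, Part 2: $11294.50


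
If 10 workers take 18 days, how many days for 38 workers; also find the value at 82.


Inverse proportion: x × y = constant
k = 10 × 18 = 180
At x=38: k/38 = 4.74
At x=82: k/82 = 2.20
= 4.74 and 2.20

4.74 and 2.20


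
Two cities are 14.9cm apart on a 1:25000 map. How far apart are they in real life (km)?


Real distance = map distance × scale
= 14.9cm × 25000
= 372500 cm = 3725.0 m
= 3.725 km

3.725 km


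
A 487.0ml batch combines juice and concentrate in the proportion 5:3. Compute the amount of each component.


Total parts = 5 + 3 = 8
juice: 487.0 × 5/8 = 304.4ml
concentrate: 487.0 × 3/8 = 182.6ml
= 304.4ml and 182.6ml

304.4ml and 182.6ml


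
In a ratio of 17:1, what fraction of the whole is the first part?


Total parts = 17 + 1 = 18
First part: 17/18 = 17/18
= 17/18

17/18


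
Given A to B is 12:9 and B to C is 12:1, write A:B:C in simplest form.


Match B: multiply A:B by 12 → 144:108
Multiply B:C by 9 → 108:9
Combined: 144:108:9
GCD = 9
= 16:12:1

16:12:1


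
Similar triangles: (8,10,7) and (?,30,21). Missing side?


Scale factor = 30/10 = 3
Missing side = 8 × 3
= 24.0

24.0


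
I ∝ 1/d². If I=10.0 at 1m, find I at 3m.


I₁d₁² = I₂d₂²
I₂ = I₁ × (d₁/d₂)²
= 10.0 × (1/3)²
= 10.0 × 1/9
= 10/9
≈ 1.1111

1.1111


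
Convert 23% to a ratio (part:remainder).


23% means 23 parts out of 100; remainder = 77
Part : remainder = 23:77
GCD = 1
= 23:77

23:77


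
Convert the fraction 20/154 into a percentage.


Percentage = (part / whole) × 100
= (20 / 154) × 100
≈ 12.99%

12.99%


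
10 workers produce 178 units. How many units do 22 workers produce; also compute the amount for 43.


Direct proportion: y/x = constant
k = 178/10 = 17.8000
y at x=22: k × 22 = 178 × 22 / 10 = 3916/10 = 391.60
y at x=43: k × 43 = 178 × 43 / 10 = 7654/10 = 765.40
= 391.60 and 765.40

391.60 and 765.40


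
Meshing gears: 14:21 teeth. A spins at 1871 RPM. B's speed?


Gear ratio = 14:21 = 2:3
RPM_B = RPM_A × (teeth_A / teeth_B)
= 1871 × (14/21)
= 1247.3 RPM

1247.3 RPM


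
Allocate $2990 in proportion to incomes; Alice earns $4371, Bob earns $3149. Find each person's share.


Total income = 4371 + 3149 = $7520
Alice: $2990 × 4371/7520 = $1737.94
Bob: $2990 × 3149/7520 = $1252.06
= Alice: $1737.94, Bob: $1252.06

Alice: $1737.94, Bob: $1252.06


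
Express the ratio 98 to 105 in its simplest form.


GCD(98, 105) = 7
98/7 : 105/7
= 14:15

14:15


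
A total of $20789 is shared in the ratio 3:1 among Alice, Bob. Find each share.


Total parts = 3 + 1 = 4
Alice: 20789 × 3/4 = 15591.75
Bob: 20789 × 1/4 = 5197.25
= Alice: $15591.75, Bob: $5197.25

Alice: $15591.75, Bob: $5197.25


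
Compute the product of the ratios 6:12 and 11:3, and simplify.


Compound ratio = (6×11) : (12×3)
= 66:36
GCD = 6
= 11:6

11:6


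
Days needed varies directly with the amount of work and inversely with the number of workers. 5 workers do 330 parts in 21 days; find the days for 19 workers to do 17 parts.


Days ∝ work / workers, so d₂ = d₁ × (m₁/m₂) × (w₂/w₁)
Workers factor (inverse): 5/19 ≈ 0.2632
Work factor (direct): 17/330 ≈ 0.0515
d₂ = 21 × 5/19 × 17/330 = (21 × 5 × 17) / (19 × 330) = 1785/6270
≈ 0.28 days

0.28 days


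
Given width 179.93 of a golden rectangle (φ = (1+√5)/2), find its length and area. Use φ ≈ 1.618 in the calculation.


φ = (1 + √5) / 2 ≈ 1.618
Length = width × φ = 179.93 × 1.618 = 291.12674
≈ 291.13
Area = width × length = 179.93 × 291.12674 = 52382.4343282 ≈ 52382.43
= Length: 291.13, Area: 52382.43

Length: 291.13, Area: 52382.43


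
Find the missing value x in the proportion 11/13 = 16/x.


Cross multiply: 11 × x = 13 × 16
11x = 208
x = 208 / 11
= 18.91

18.91


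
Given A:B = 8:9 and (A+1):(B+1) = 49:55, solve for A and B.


Let A = 8k, B = 9k.
(8k + 1) / (9k + 1) = 49/55
Cross-multiply: 55(8k + 1) = 49(9k + 1)
440k + 55 = 441k + 49
440k - 441k = 49 - 55
-1k = -6
k = -6/-1 = 6
A = 8×6 = 48, B = 9×6 = 54
= A = 48, B = 54

A = 48, B = 54


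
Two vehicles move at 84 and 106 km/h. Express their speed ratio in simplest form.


Ratio = 84:106
GCD = 2
Simplified = 42:53
Time ratio (same distance) = 53:42
Speed ratio = 42:53

42:53


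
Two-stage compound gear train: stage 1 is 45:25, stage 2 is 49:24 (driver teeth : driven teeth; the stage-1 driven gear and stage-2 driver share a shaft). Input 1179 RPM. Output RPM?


Stage 1: RPM_B = RPM_A × t_A/t_B = 1179 × 45/25 = 53055/25 = 2122.20
B and C share a shaft → RPM_C = RPM_B
Stage 2: RPM_D = RPM_C × t_C/t_D = RPM_A × (t_A×t_C)/(t_B×t_D)
Overall ratio = (45×49)/(25×24) = 2205/600
RPM_D = 1179 × 2205/600 = 2599695/600
≈ 4332.83 RPM

4332.83 RPM


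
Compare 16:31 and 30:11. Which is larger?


16/31 = 0.5161
30/11 = 2.7273
0.5161 < 2.7273, so 16:31 is less
= 30:11

30:11


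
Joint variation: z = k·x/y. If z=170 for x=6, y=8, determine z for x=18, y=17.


z = k·x/y
Solve for k using the known point: k = z·y/x = 170×8/6 = 1360/6 ≈ 226.6667
Now evaluate at x=18, y=17:
z = k × 18 / 17 = (1360 × 18) / (6 × 17) = 24480/102
= 240.0000

240.0000


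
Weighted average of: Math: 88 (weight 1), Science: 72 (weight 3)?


Numerator = 88×1 + 72×3
= 88 + 216
= 304
Total weight = 4
Weighted avg = 304/4
= 76.00

76.00


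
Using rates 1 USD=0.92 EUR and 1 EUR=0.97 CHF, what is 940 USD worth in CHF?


Step 1: 940 USD × 0.92 = 864.80 EUR
Step 2: 864.80 EUR × 0.97 = 838.86 CHF
Implied rate USD→CHF = 0.92 × 0.97 = 0.8924
= 838.86 CHF

838.86 CHF


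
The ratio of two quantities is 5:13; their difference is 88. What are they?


Let A = 5k, B = 13k.
13k - 5k = 88
8k = 88 → k = 88/8 = 11
A = 5×11 = 55, B = 13×11 = 143
= A = 55, B = 143

A = 55, B = 143


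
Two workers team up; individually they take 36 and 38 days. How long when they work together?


Rate of A = 1/36 per day
Rate of B = 1/38 per day
Combined rate = 1/36 + 1/38 = 74/1368 ≈ 0.0541 per day
Days = 1 / combined rate = 1368/74
≈ 18.49 days

18.49 days


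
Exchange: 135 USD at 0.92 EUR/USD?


Amount × rate = 135 × 0.92
= 124.20 EUR

124.20 EUR


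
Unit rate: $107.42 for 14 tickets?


Unit rate = total / quantity
= 107.42 / 14
= $7.67 per unit

$7.67 per unit


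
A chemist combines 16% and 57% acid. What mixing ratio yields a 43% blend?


Let x parts of 16% mix with y parts of 57%.
16x + 57y = 43(x + y)
16x + 57y = 43x + 43y
x(16 - 43) = y(43 - 57)
x/y = (57 - 43)/(43 - 16) = 14/27
Simplify: 14:27
= 14:27

14:27


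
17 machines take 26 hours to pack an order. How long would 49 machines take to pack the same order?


Inverse proportion: x × y = constant
k = 17 × 26 = 442
y₂ = k / 49 = 442 / 49
= 9.02

9.02


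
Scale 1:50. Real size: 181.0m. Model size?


Model size = real / scale
= 181.0 / 50
= 3.6200 m

3.6200 m


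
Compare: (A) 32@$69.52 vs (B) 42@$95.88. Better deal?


Deal A: $69.52/32 = $2.1725/unit
Deal B: $95.88/42 = $2.2829/unit
A is cheaper per unit
= Deal A

Deal A


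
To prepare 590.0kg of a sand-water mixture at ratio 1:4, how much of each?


Total parts = 1 + 4 = 5
sand: 590.0 × 1/5 = 118.0kg
water: 590.0 × 4/5 = 472.0kg
= 118.0kg and 472.0kg

118.0kg and 472.0kg


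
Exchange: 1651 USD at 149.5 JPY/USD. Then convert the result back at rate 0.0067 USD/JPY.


Amount × rate = 1651 × 149.5 = 246824.50 JPY
Round-trip: 246824.50 × 0.0067 = 1653.72 USD
= 246824.50 JPY, then 1653.72 USD

246824.50 JPY, then 1653.72 USD


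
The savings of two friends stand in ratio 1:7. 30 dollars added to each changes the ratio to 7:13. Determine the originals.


Let A = 1k, B = 7k.
(1k + 30) / (7k + 30) = 7/13
Cross-multiply: 13(1k + 30) = 7(7k + 30)
13k + 390 = 49k + 210
13k - 49k = 210 - 390
-36k = -180
k = -180/-36 = 5
A = 1×5 = 5, B = 7×5 = 35
= A = 5, B = 35

A = 5, B = 35


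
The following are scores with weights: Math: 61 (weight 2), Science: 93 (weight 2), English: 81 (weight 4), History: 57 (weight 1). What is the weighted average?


Numerator = 61×2 + 93×2 + 81×4 + 57×1
= 122 + 186 + 324 + 57
= 689
Total weight = 9
Weighted avg = 689/9
= 76.56

76.56


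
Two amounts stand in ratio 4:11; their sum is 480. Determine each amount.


Let A = 4k, B = 11k.
4k + 11k = 480
15k = 480 → k = 480/15 = 32
A = 4×32 = 128, B = 11×32 = 352
= A = 128, B = 352

A = 128, B = 352


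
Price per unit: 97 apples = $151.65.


Unit rate = total / quantity
= 151.65 / 97
= $1.56 per unit

$1.56 per unit


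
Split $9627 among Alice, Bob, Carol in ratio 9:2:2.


Total parts = 9 + 2 + 2 = 13
Alice: 9627 × 9/13 = 6664.85
Bob: 9627 × 2/13 = 1481.08
Carol: 9627 × 2/13 = 1481.08
= Alice: $6664.85, Bob: $1481.08, Carol: $1481.08

Alice: $6664.85, Bob: $1481.08, Carol: $1481.08


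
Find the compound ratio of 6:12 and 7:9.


Compound ratio = (6×7) : (12×9)
= 42:108
GCD = 6
= 7:18

7:18


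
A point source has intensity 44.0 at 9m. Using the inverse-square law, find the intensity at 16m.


I₁d₁² = I₂d₂²
I₂ = I₁ × (d₁/d₂)²
= 44.0 × (9/16)²
= 44.0 × 81/256
= 3564/256
≈ 13.9219

13.9219


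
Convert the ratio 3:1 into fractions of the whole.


Total parts = 3 + 1 = 4
First part: 3/4 = 3/4
Second part: 1/4 = 1/4
= 3/4 and 1/4

3/4 and 1/4


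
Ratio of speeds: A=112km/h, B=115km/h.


Ratio = 112:115
GCD = 1
Simplified = 112:115
Time ratio (same distance) = 115:112
Speed ratio = 112:115

112:115


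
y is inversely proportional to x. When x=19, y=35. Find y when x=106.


Inverse proportion: x × y = constant
k = 19 × 35 = 665
y₂ = k / 106 = 665 / 106
= 6.27

6.27


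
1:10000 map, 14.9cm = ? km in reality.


Real distance = map distance × scale
= 14.9cm × 10000
= 149000 cm = 1490.0 m
= 1.490 km

1.490 km


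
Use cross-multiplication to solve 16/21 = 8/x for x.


Cross multiply: 16 × x = 21 × 8
16x = 168
x = 168 / 16
= 10.50

10.50


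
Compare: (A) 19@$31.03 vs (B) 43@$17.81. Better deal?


Deal A: $31.03/19 = $1.6332/unit
Deal B: $17.81/43 = $0.4142/unit
B is cheaper per unit
= Deal B

Deal B


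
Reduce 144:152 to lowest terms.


GCD(144, 152) = 8
144/8 : 152/8
= 18:19

18:19


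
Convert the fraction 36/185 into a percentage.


Percentage = (part / whole) × 100
= (36 / 185) × 100
≈ 19.46%

19.46%


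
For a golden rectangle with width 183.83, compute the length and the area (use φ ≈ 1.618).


φ = (1 + √5) / 2 ≈ 1.618
Length = width × φ = 183.83 × 1.618 = 297.43694
≈ 297.44
Area = width × length = 183.83 × 297.43694 = 54677.8326802 ≈ 54677.83
= Length: 297.44, Area: 54677.83

Length: 297.44, Area: 54677.83


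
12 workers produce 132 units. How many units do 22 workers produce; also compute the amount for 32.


Direct proportion: y/x = constant
k = 132/12 = 11.0000
y at x=22: k × 22 = 132 × 22 / 12 = 2904/12 = 242.00
y at x=32: k × 32 = 132 × 32 / 12 = 4224/12 = 352.00
= 242.00 and 352.00

242.00 and 352.00


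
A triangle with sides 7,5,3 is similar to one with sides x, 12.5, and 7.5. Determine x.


Scale factor = 12.5/5 = 2.5
Missing side = 7 × 2.5
= 17.5

17.5


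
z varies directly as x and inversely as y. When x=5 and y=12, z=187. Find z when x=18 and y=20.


z = k·x/y
Solve for k using the known point: k = z·y/x = 187×12/5 = 2244/5 = 448.8000
Now evaluate at x=18, y=20:
z = k × 18 / 20 = (2244 × 18) / (5 × 20) = 40392/100
= 403.9200

403.9200


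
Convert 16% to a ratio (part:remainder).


16% means 16 parts out of 100; remainder = 84
Part : remainder = 16:84
GCD = 4
= 4:21

4:21


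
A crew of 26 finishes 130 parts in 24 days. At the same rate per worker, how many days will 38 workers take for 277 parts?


Days ∝ work / workers, so d₂ = d₁ × (m₁/m₂) × (w₂/w₁)
Workers factor (inverse): 26/38 ≈ 0.6842
Work factor (direct): 277/130 ≈ 2.1308
d₂ = 24 × 26/38 × 277/130 = (24 × 26 × 277) / (38 × 130) = 172848/4940
≈ 34.99 days

34.99 days


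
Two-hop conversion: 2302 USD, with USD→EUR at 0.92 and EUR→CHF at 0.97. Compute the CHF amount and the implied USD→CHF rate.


Step 1: 2302 USD × 0.92 = 2117.84 EUR
Step 2: 2117.84 EUR × 0.97 = 2054.30 CHF
Implied rate USD→CHF = 0.92 × 0.97 = 0.8924
= 2054.30 CHF; implied rate 0.8924 CHF/USD

2054.30 CHF; implied rate 0.8924 CHF/USD


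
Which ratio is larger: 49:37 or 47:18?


49/37 = 1.3243
47/18 = 2.6111
1.3243 < 2.6111, so 49:37 is less
= 47:18

47:18


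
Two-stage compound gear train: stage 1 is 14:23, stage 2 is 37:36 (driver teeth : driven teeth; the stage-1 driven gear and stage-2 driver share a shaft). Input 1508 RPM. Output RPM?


Stage 1: RPM_B = RPM_A × t_A/t_B = 1508 × 14/23 = 21112/23 ≈ 917.91
B and C share a shaft → RPM_C = RPM_B
Stage 2: RPM_D = RPM_C × t_C/t_D = RPM_A × (t_A×t_C)/(t_B×t_D)
Overall ratio = (14×37)/(23×36) = 518/828
RPM_D = 1508 × 518/828 = 781144/828
≈ 943.41 RPM

943.41 RPM


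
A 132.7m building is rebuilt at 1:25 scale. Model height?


Model size = real / scale
= 132.7 / 25
= 5.3080 m

5.3080 m


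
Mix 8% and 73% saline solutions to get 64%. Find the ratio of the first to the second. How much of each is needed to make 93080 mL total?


Let x parts of 8% mix with y parts of 73%.
8x + 73y = 64(x + y)
8x + 73y = 64x + 64y
x(8 - 64) = y(64 - 73)
x/y = (73 - 64)/(64 - 8) = 9/56
Simplify: 9:56
Total parts = 65; one part = 93080/65 = 1432.00 mL
8% solution: 9×1432.00 = 12888.00 mL
73% solution: 56×1432.00 = 80192.00 mL
= ratio 9:56; 12888.00 mL and 80192.00 mL

ratio 9:56; 12888.00 mL and 80192.00 mL


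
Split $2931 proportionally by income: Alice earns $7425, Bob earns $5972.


Total income = 7425 + 5972 = $13397
Alice: $2931 × 7425/13397 = $1624.44
Bob: $2931 × 5972/13397 = $1306.56
= Alice: $1624.44, Bob: $1306.56

Alice: $1624.44, Bob: $1306.56


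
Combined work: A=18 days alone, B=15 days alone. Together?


Rate of A = 1/18 per day
Rate of B = 1/15 per day
Combined rate = 1/18 + 1/15 = 33/270 ≈ 0.1222 per day
Days = 1 / combined rate = 270/33
≈ 8.18 days

8.18 days


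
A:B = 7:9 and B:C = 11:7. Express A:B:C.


Match B: multiply A:B by 11 → 77:99
Multiply B:C by 9 → 99:63
Combined: 77:99:63
GCD = 1
= 77:99:63

77:99:63


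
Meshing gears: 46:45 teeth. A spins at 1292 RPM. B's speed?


Gear ratio = 46:45 = 46:45
RPM_B = RPM_A × (teeth_A / teeth_B)
= 1292 × (46/45)
= 1320.7 RPM

1320.7 RPM


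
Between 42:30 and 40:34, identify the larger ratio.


42/30 = 1.4000
40/34 = 1.1765
1.4000 > 1.1765, so 42:30 is greater
= 42:30

42:30


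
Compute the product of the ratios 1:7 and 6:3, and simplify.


Compound ratio = (1×6) : (7×3)
= 6:21
GCD = 3
= 2:7

2:7


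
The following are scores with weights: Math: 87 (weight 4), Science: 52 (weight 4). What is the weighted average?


Numerator = 87×4 + 52×4
= 348 + 208
= 556
Total weight = 8
Weighted avg = 556/8
= 69.50

69.50


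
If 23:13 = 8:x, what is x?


Cross multiply: 23 × x = 13 × 8
23x = 104
x = 104 / 23
= 4.52

4.52


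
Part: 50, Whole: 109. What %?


Percentage = (part / whole) × 100
= (50 / 109) × 100
≈ 45.87%

45.87%


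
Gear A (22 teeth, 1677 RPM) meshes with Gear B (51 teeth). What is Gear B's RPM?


Gear ratio = 22:51 = 22:51
RPM_B = RPM_A × (teeth_A / teeth_B)
= 1677 × (22/51)
= 723.4 RPM

723.4 RPM


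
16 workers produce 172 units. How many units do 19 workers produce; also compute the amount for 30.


Direct proportion: y/x = constant
k = 172/16 = 10.7500
y at x=19: k × 19 = 172 × 19 / 16 = 3268/16 = 204.25
y at x=30: k × 30 = 172 × 30 / 16 = 5160/16 = 322.50
= 204.25 and 322.50

204.25 and 322.50


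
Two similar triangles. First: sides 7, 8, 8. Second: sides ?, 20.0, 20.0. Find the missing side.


Scale factor = 20.0/8 = 2.5
Missing side = 7 × 2.5
= 17.5

17.5


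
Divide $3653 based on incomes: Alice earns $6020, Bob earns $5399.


Total income = 6020 + 5399 = $11419
Alice: $3653 × 6020/11419 = $1925.83
Bob: $3653 × 5399/11419 = $1727.17
= Alice: $1925.83, Bob: $1727.17

Alice: $1925.83, Bob: $1727.17


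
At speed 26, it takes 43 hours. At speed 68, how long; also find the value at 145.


Inverse proportion: x × y = constant
k = 26 × 43 = 1118
At x=68: k/68 = 16.44
At x=145: k/145 = 7.71
= 16.44 and 7.71

16.44 and 7.71


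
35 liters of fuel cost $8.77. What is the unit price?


Unit rate = total / quantity
= 8.77 / 35
= $0.25 per unit

$0.25 per unit


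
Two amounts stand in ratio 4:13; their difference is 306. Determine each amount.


Let A = 4k, B = 13k.
13k - 4k = 306
9k = 306 → k = 306/9 = 34
A = 4×34 = 136, B = 13×34 = 442
= A = 136, B = 442

A = 136, B = 442


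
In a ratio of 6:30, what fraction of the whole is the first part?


Total parts = 6 + 30 = 36
First part: 6/36 = 1/6
= 1/6

1/6


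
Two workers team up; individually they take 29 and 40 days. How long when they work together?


Rate of A = 1/29 per day
Rate of B = 1/40 per day
Combined rate = 1/29 + 1/40 = 69/1160 ≈ 0.0595 per day
Days = 1 / combined rate = 1160/69
≈ 16.81 days

16.81 days


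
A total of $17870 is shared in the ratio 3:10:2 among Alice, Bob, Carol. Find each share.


Total parts = 3 + 10 + 2 = 15
Alice: 17870 × 3/15 = 3574.00
Bob: 17870 × 10/15 = 11913.33
Carol: 17870 × 2/15 = 2382.67
= Alice: $3574.00, Bob: $11913.33, Carol: $2382.67

Alice: $3574.00, Bob: $11913.33, Carol: $2382.67


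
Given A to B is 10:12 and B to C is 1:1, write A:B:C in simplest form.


Match B: multiply A:B by 1 → 10:12
Multiply B:C by 12 → 12:12
Combined: 10:12:12
GCD = 2
= 5:6:6

5:6:6


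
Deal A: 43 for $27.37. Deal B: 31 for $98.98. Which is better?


Deal A: $27.37/43 = $0.6365/unit
Deal B: $98.98/31 = $3.1929/unit
A is cheaper per unit
= Deal A

Deal A


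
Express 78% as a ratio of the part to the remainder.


78% means 78 parts out of 100; remainder = 22
Part : remainder = 78:22
GCD = 2
= 39:11

39:11


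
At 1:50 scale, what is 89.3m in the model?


Model size = real / scale
= 89.3 / 50
= 1.7860 m

1.7860 m


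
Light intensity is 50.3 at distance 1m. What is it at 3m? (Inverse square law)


I₁d₁² = I₂d₂²
I₂ = I₁ × (d₁/d₂)²
= 50.3 × (1/3)²
= 50.3 × 1/9
= 50.3/9
≈ 5.5889

5.5889


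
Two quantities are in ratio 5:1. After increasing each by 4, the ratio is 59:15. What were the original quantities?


Let A = 5k, B = 1k.
(5k + 4) / (1k + 4) = 59/15
Cross-multiply: 15(5k + 4) = 59(1k + 4)
75k + 60 = 59k + 236
75k - 59k = 236 - 60
16k = 176
k = 176/16 = 11
A = 5×11 = 55, B = 1×11 = 11
= A = 55, B = 11

A = 55, B = 11


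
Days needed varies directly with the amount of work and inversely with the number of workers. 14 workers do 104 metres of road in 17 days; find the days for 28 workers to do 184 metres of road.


Days ∝ work / workers, so d₂ = d₁ × (m₁/m₂) × (w₂/w₁)
Workers factor (inverse): 14/28 = 0.5000
Work factor (direct): 184/104 ≈ 1.7692
d₂ = 17 × 14/28 × 184/104 = (17 × 14 × 184) / (28 × 104) = 43792/2912
≈ 15.04 days

15.04 days


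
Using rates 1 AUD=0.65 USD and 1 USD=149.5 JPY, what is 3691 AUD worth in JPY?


Step 1: 3691 AUD × 0.65 = 2399.15 USD
Step 2: 2399.15 USD × 149.5 = 358672.93 JPY
Implied rate AUD→JPY = 0.65 × 149.5 = 97.1750
= 358672.93 JPY

358672.93 JPY


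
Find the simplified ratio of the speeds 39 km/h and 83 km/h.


Ratio = 39:83
GCD = 1
Simplified = 39:83
Time ratio (same distance) = 83:39
Speed ratio = 39:83

39:83


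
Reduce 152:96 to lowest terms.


GCD(152, 96) = 8
152/8 : 96/8
= 19:12

19:12


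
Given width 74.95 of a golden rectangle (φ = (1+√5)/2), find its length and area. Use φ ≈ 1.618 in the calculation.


φ = (1 + √5) / 2 ≈ 1.618
Length = width × φ = 74.95 × 1.618 = 121.2691
≈ 121.27
Area = width × length = 74.95 × 121.2691 = 9089.119045 ≈ 9089.12
= Length: 121.27, Area: 9089.12

Length: 121.27, Area: 9089.12


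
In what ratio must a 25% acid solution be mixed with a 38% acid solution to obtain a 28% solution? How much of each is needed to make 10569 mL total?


Let x parts of 25% mix with y parts of 38%.
25x + 38y = 28(x + y)
25x + 38y = 28x + 28y
x(25 - 28) = y(28 - 38)
x/y = (38 - 28)/(28 - 25) = 10/3
Simplify: 10:3
Total parts = 13; one part = 10569/13 = 813.00 mL
25% solution: 10×813.00 = 8130.00 mL
38% solution: 3×813.00 = 2439.00 mL
= ratio 10:3; 8130.00 mL and 2439.00 mL

ratio 10:3; 8130.00 mL and 2439.00 mL


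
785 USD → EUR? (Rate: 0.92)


Amount × rate = 785 × 0.92
= 722.20 EUR

722.20 EUR


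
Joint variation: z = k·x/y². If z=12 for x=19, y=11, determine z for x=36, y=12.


z = k·x/y²
Solve for k using the known point: k = z·y²/x = 12×121/19 = 1452/19 ≈ 76.4211
Now evaluate at x=36, y=12:
z = k × 36 / 144 = (1452 × 36) / (19 × 144) = 52272/2736
≈ 19.1053

19.1053


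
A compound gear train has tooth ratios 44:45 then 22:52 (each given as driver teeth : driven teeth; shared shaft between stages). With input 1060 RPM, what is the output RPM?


Stage 1: RPM_B = RPM_A × t_A/t_B = 1060 × 44/45 = 46640/45 ≈ 1036.44
B and C share a shaft → RPM_C = RPM_B
Stage 2: RPM_D = RPM_C × t_C/t_D = RPM_A × (t_A×t_C)/(t_B×t_D)
Overall ratio = (44×22)/(45×52) = 968/2340
RPM_D = 1060 × 968/2340 = 1026080/2340
≈ 438.50 RPM

438.50 RPM


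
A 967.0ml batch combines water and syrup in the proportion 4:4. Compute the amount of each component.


Total parts = 4 + 4 = 8
water: 967.0 × 4/8 = 483.5ml
syrup: 967.0 × 4/8 = 483.5ml
= 483.5ml and 483.5ml

483.5ml and 483.5ml


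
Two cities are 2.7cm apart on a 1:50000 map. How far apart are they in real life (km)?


Real distance = map distance × scale
= 2.7cm × 50000
= 135000 cm = 1350.0 m
= 1.350 km

1.350 km


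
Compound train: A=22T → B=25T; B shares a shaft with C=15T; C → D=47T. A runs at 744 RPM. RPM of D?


Stage 1: RPM_B = RPM_A × t_A/t_B = 744 × 22/25 = 16368/25 = 654.72
B and C share a shaft → RPM_C = RPM_B
Stage 2: RPM_D = RPM_C × t_C/t_D = RPM_A × (t_A×t_C)/(t_B×t_D)
Overall ratio = (22×15)/(25×47) = 330/1175
RPM_D = 744 × 330/1175 = 245520/1175
≈ 208.95 RPM

208.95 RPM


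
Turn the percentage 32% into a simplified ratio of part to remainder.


32% means 32 parts out of 100; remainder = 68
Part : remainder = 32:68
GCD = 4
= 8:17

8:17


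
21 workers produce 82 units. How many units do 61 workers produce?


Direct proportion: y/x = constant
k = 82/21 ≈ 3.9048
y₂ = k × 61 = 82 × 61 / 21 = 5002/21
≈ 238.19

238.19


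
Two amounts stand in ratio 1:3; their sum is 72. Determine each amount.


Let A = 1k, B = 3k.
1k + 3k = 72
4k = 72 → k = 72/4 = 18
A = 1×18 = 18, B = 3×18 = 54
= A = 18, B = 54

A = 18, B = 54


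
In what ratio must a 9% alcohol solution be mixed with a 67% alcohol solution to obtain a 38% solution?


Let x parts of 9% mix with y parts of 67%.
9x + 67y = 38(x + y)
9x + 67y = 38x + 38y
x(9 - 38) = y(38 - 67)
x/y = (67 - 38)/(38 - 9) = 29/29
Simplify: 1:1
= 1:1

1:1


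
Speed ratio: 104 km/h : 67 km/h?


Ratio = 104:67
GCD = 1
Simplified = 104:67
Time ratio (same distance) = 67:104
Speed ratio = 104:67

104:67


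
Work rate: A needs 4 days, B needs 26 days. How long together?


Rate of A = 1/4 per day
Rate of B = 1/26 per day
Combined rate = 1/4 + 1/26 = 30/104 ≈ 0.2885 per day
Days = 1 / combined rate = 104/30
≈ 3.47 days

3.47 days


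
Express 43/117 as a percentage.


Percentage = (part / whole) × 100
= (43 / 117) × 100
≈ 36.75%

36.75%


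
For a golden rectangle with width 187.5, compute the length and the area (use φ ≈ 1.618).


φ = (1 + √5) / 2 ≈ 1.618
Length = width × φ = 187.5 × 1.618 = 303.375
≈ 303.38
Area = width × length = 187.5 × 303.375 = 56882.8125 ≈ 56882.81
= Length: 303.38, Area: 56882.81

Length: 303.38, Area: 56882.81


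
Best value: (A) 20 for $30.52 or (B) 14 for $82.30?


Deal A: $30.52/20 = $1.5260/unit
Deal B: $82.30/14 = $5.8786/unit
A is cheaper per unit
= Deal A

Deal A


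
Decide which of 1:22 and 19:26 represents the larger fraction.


1/22 = 0.0455
19/26 = 0.7308
0.0455 < 0.7308, so 1:22 is less
= 19:26

19:26


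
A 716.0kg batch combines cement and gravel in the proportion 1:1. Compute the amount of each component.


Total parts = 1 + 1 = 2
cement: 716.0 × 1/2 = 358.0kg
gravel: 716.0 × 1/2 = 358.0kg
= 358.0kg and 358.0kg

358.0kg and 358.0kg


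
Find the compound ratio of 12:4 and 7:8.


Compound ratio = (12×7) : (4×8)
= 84:32
GCD = 4
= 21:8

21:8


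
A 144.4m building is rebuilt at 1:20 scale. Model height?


Model size = real / scale
= 144.4 / 20
= 7.2200 m

7.2200 m


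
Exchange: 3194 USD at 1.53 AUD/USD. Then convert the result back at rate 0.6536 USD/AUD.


Amount × rate = 3194 × 1.53 = 4886.82 AUD
Round-trip: 4886.82 × 0.6536 = 3194.03 USD
= 4886.82 AUD, then 3194.03 USD

4886.82 AUD, then 3194.03 USD


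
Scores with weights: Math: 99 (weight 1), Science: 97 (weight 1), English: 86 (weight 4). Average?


Numerator = 99×1 + 97×1 + 86×4
= 99 + 97 + 344
= 540
Total weight = 6
Weighted avg = 540/6
= 90.00

90.00


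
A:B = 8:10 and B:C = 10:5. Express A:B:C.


Match B: multiply A:B by 10 → 80:100
Multiply B:C by 10 → 100:50
Combined: 80:100:50
GCD = 10
= 8:10:5

8:10:5


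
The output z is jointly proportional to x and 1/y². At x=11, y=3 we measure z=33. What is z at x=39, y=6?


z = k·x/y²
Solve for k using the known point: k = z·y²/x = 33×9/11 = 297/11 = 27.0000
Now evaluate at x=39, y=6:
z = k × 39 / 36 = (297 × 39) / (11 × 36) = 11583/396
= 29.2500

29.2500


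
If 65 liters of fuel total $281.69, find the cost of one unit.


Unit rate = total / quantity
= 281.69 / 65
= $4.33 per unit

$4.33 per unit


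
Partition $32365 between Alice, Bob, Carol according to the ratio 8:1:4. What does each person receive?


Total parts = 8 + 1 + 4 = 13
Alice: 32365 × 8/13 = 19916.92
Bob: 32365 × 1/13 = 2489.62
Carol: 32365 × 4/13 = 9958.46
= Alice: $19916.92, Bob: $2489.62, Carol: $9958.46

Alice: $19916.92, Bob: $2489.62, Carol: $9958.46


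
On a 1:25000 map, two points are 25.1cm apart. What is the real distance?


Real distance = map distance × scale
= 25.1cm × 25000
= 627500 cm = 6275.0 m
= 6.275 km

6.275 km


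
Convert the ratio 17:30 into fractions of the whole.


Total parts = 17 + 30 = 47
First part: 17/47 = 17/47
Second part: 30/47 = 30/47
= 17/47 and 30/47

17/47 and 30/47


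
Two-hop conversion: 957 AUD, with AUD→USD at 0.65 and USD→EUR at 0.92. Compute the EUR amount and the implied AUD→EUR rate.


Step 1: 957 AUD × 0.65 = 622.05 USD
Step 2: 622.05 USD × 0.92 = 572.29 EUR
Implied rate AUD→EUR = 0.65 × 0.92 = 0.5980
= 572.29 EUR; implied rate 0.5980 EUR/AUD

572.29 EUR; implied rate 0.5980 EUR/AUD


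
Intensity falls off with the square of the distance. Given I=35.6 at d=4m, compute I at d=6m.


I₁d₁² = I₂d₂²
I₂ = I₁ × (d₁/d₂)²
= 35.6 × (4/6)²
= 35.6 × 16/36
= 569.6/36
≈ 15.8222

15.8222


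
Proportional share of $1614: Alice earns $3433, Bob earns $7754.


Total income = 3433 + 7754 = $11187
Alice: $1614 × 3433/11187 = $495.29
Bob: $1614 × 7754/11187 = $1118.71
= Alice: $495.29, Bob: $1118.71

Alice: $495.29, Bob: $1118.71


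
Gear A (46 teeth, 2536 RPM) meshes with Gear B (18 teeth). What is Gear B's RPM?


Gear ratio = 46:18 = 23:9
RPM_B = RPM_A × (teeth_A / teeth_B)
= 2536 × (46/18)
= 6480.9 RPM

6480.9 RPM


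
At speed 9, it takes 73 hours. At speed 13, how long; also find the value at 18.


Inverse proportion: x × y = constant
k = 9 × 73 = 657
At x=13: k/13 = 50.54
At x=18: k/18 = 36.50
= 50.54 and 36.50

50.54 and 36.50


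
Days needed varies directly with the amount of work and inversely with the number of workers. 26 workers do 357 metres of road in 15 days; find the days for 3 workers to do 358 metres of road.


Days ∝ work / workers, so d₂ = d₁ × (m₁/m₂) × (w₂/w₁)
Workers factor (inverse): 26/3 ≈ 8.6667
Work factor (direct): 358/357 ≈ 1.0028
d₂ = 15 × 26/3 × 358/357 = (15 × 26 × 358) / (3 × 357) = 139620/1071
≈ 130.36 days

130.36 days


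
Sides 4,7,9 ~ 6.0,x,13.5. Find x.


Scale factor = 6.0/4 = 1.5
Missing side = 7 × 1.5
= 10.5

10.5


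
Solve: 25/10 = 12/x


Cross multiply: 25 × x = 10 × 12
25x = 120
x = 120 / 25
= 4.80

4.80


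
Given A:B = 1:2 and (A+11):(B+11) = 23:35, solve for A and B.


Let A = 1k, B = 2k.
(1k + 11) / (2k + 11) = 23/35
Cross-multiply: 35(1k + 11) = 23(2k + 11)
35k + 385 = 46k + 253
35k - 46k = 253 - 385
-11k = -132
k = -132/-11 = 12
A = 1×12 = 12, B = 2×12 = 24
= A = 12, B = 24

A = 12, B = 24


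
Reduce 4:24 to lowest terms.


GCD(4, 24) = 4
4/4 : 24/4
= 1:6

1:6


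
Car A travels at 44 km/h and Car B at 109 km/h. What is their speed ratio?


Ratio = 44:109
GCD = 1
Simplified = 44:109
Time ratio (same distance) = 109:44
Speed ratio = 44:109

44:109


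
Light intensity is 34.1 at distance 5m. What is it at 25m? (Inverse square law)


I₁d₁² = I₂d₂²
I₂ = I₁ × (d₁/d₂)²
= 34.1 × (5/25)²
= 34.1 × 25/625
= 852.5/625
= 1.3640

1.3640


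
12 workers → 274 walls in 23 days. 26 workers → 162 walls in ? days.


Days ∝ work / workers, so d₂ = d₁ × (m₁/m₂) × (w₂/w₁)
Workers factor (inverse): 12/26 ≈ 0.4615
Work factor (direct): 162/274 ≈ 0.5912
d₂ = 23 × 12/26 × 162/274 = (23 × 12 × 162) / (26 × 274) = 44712/7124
≈ 6.28 days

6.28 days


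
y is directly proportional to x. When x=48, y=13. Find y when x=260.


Direct proportion: y/x = constant
k = 13/48 ≈ 0.2708
y₂ = k × 260 = 13 × 260 / 48 = 3380/48
≈ 70.42

70.42


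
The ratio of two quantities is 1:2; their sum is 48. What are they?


Let A = 1k, B = 2k.
1k + 2k = 48
3k = 48 → k = 48/3 = 16
A = 1×16 = 16, B = 2×16 = 32
= A = 16, B = 32

A = 16, B = 32


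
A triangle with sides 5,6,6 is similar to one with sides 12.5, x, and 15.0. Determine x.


Scale factor = 12.5/5 = 2.5
Missing side = 6 × 2.5
= 15.0

15.0


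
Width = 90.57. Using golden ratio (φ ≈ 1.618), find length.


φ = (1 + √5) / 2 ≈ 1.618
Length = width × φ = 90.57 × 1.618 = 146.54226
≈ 146.54

146.54


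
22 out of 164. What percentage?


Percentage = (part / whole) × 100
= (22 / 164) × 100
≈ 13.41%

13.41%


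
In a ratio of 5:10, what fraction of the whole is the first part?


Total parts = 5 + 10 = 15
First part: 5/15 = 1/3
= 1/3

1/3


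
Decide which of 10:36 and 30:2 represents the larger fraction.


10/36 = 0.2778
30/2 = 15.0000
0.2778 < 15.0000, so 10:36 is less
= 30:2

30:2


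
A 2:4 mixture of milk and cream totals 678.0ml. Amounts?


Total parts = 2 + 4 = 6
milk: 678.0 × 2/6 = 226.0ml
cream: 678.0 × 4/6 = 452.0ml
= 226.0ml and 452.0ml

226.0ml and 452.0ml


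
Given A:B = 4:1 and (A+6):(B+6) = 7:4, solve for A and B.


Let A = 4k, B = 1k.
(4k + 6) / (1k + 6) = 7/4
Cross-multiply: 4(4k + 6) = 7(1k + 6)
16k + 24 = 7k + 42
16k - 7k = 42 - 24
9k = 18
k = 18/9 = 2
A = 4×2 = 8, B = 1×2 = 2
= A = 8, B = 2

A = 8, B = 2


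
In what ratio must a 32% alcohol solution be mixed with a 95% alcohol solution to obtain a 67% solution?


Let x parts of 32% mix with y parts of 95%.
32x + 95y = 67(x + y)
32x + 95y = 67x + 67y
x(32 - 67) = y(67 - 95)
x/y = (95 - 67)/(67 - 32) = 28/35
Simplify: 4:5
= 4:5

4:5


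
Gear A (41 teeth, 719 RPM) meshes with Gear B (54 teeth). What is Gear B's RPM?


Gear ratio = 41:54 = 41:54
RPM_B = RPM_A × (teeth_A / teeth_B)
= 719 × (41/54)
= 545.9 RPM

545.9 RPM


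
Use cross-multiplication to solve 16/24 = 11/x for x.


Cross multiply: 16 × x = 24 × 11
16x = 264
x = 264 / 16
= 16.50

16.50


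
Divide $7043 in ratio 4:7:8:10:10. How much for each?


Total parts = 4 + 7 + 8 + 10 + 10 = 39
Part 1: 7043 × 4/39 = 722.36
Part 2: 7043 × 7/39 = 1264.13
Part 3: 7043 × 8/39 = 1444.72
Part 4: 7043 × 10/39 = 1805.90
Part 5: 7043 × 10/39 = 1805.90
= Part 1: $722.36, Part 2: $1264.13, Part 3: $1444.72, Part 4: $1805.90, Part 5: $1805.90

Part 1: $722.36, Part 2: $1264.13, Part 3: $1444.72, Part 4: $1805.90, Part 5: $1805.90


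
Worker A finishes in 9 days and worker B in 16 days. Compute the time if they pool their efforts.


Rate of A = 1/9 per day
Rate of B = 1/16 per day
Combined rate = 1/9 + 1/16 = 25/144 ≈ 0.1736 per day
Days = 1 / combined rate = 144/25
= 5.76 days

5.76 days


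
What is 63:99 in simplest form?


GCD(63, 99) = 9
63/9 : 99/9
= 7:11

7:11


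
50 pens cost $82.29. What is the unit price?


Unit rate = total / quantity
= 82.29 / 50
= $1.65 per unit

$1.65 per unit


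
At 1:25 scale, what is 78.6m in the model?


Model size = real / scale
= 78.6 / 25
= 3.1440 m

3.1440 m


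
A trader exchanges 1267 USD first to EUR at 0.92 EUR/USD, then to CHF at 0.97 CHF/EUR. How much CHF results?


Step 1: 1267 USD × 0.92 = 1165.64 EUR
Step 2: 1165.64 EUR × 0.97 = 1130.67 CHF
Implied rate USD→CHF = 0.92 × 0.97 = 0.8924
= 1130.67 CHF

1130.67 CHF


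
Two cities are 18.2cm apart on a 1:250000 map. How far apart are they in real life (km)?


Real distance = map distance × scale
= 18.2cm × 250000
= 4550000 cm = 45500.0 m
= 45.500 km

45.500 km


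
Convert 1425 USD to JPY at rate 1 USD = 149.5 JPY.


Amount × rate = 1425 × 149.5
= 213037.50 JPY

213037.50 JPY


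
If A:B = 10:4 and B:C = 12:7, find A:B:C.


Match B: multiply A:B by 12 → 120:48
Multiply B:C by 4 → 48:28
Combined: 120:48:28
GCD = 4
= 30:12:7

30:12:7


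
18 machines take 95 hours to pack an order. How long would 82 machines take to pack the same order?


Inverse proportion: x × y = constant
k = 18 × 95 = 1710
y₂ = k / 82 = 1710 / 82
= 20.85

20.85


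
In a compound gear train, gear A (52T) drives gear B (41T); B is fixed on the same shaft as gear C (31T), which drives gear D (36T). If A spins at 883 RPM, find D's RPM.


Stage 1: RPM_B = RPM_A × t_A/t_B = 883 × 52/41 = 45916/41 ≈ 1119.90
B and C share a shaft → RPM_C = RPM_B
Stage 2: RPM_D = RPM_C × t_C/t_D = RPM_A × (t_A×t_C)/(t_B×t_D)
Overall ratio = (52×31)/(41×36) = 1612/1476
RPM_D = 883 × 1612/1476 = 1423396/1476
≈ 964.36 RPM

964.36 RPM


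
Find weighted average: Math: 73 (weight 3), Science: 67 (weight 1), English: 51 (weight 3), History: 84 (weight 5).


Numerator = 73×3 + 67×1 + 51×3 + 84×5
= 219 + 67 + 153 + 420
= 859
Total weight = 12
Weighted avg = 859/12
= 71.58

71.58


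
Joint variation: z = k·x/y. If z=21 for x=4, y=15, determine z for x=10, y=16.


z = k·x/y
Solve for k using the known point: k = z·y/x = 21×15/4 = 315/4 = 78.7500
Now evaluate at x=10, y=16:
z = k × 10 / 16 = (315 × 10) / (4 × 16) = 3150/64
≈ 49.2188

49.2188


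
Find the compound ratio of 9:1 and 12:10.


Compound ratio = (9×12) : (1×10)
= 108:10
GCD = 2
= 54:5

54:5


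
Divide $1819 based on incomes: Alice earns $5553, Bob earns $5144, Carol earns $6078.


Total income = 5553 + 5144 + 6078 = $16775
Alice: $1819 × 5553/16775 = $602.14
Bob: $1819 × 5144/16775 = $557.79
Carol: $1819 × 6078/16775 = $659.07
= Alice: $602.14, Bob: $557.79, Carol: $659.07

Alice: $602.14, Bob: $557.79, Carol: $659.07


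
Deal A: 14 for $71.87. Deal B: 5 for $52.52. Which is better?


Deal A: $71.87/14 = $5.1336/unit
Deal B: $52.52/5 = $10.5040/unit
A is cheaper per unit
= Deal A

Deal A


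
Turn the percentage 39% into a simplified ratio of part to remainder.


39% means 39 parts out of 100; remainder = 61
Part : remainder = 39:61
GCD = 1
= 39:61

39:61


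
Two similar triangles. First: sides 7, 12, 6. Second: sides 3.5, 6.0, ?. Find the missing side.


Scale factor = 3.5/7 = 0.5
Missing side = 6 × 0.5
= 3.0

3.0


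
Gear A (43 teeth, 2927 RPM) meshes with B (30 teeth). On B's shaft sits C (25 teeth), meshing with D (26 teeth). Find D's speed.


Stage 1: RPM_B = RPM_A × t_A/t_B = 2927 × 43/30 = 125861/30 ≈ 4195.37
B and C share a shaft → RPM_C = RPM_B
Stage 2: RPM_D = RPM_C × t_C/t_D = RPM_A × (t_A×t_C)/(t_B×t_D)
Overall ratio = (43×25)/(30×26) = 1075/780
RPM_D = 2927 × 1075/780 = 3146525/780
≈ 4034.01 RPM

4034.01 RPM


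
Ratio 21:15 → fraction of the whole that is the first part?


Total parts = 21 + 15 = 36
First part: 21/36 = 7/12
= 7/12

7/12


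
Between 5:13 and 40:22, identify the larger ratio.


5/13 = 0.3846
40/22 = 1.8182
0.3846 < 1.8182, so 5:13 is less
= 40:22

40:22


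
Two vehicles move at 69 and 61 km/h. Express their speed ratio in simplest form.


Ratio = 69:61
GCD = 1
Simplified = 69:61
Time ratio (same distance) = 61:69
Speed ratio = 69:61

69:61


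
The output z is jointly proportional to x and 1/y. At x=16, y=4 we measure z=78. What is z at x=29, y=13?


z = k·x/y
Solve for k using the known point: k = z·y/x = 78×4/16 = 312/16 = 19.5000
Now evaluate at x=29, y=13:
z = k × 29 / 13 = (312 × 29) / (16 × 13) = 9048/208
= 43.5000

43.5000


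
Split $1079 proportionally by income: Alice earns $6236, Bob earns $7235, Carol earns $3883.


Total income = 6236 + 7235 + 3883 = $17354
Alice: $1079 × 6236/17354 = $387.73
Bob: $1079 × 7235/17354 = $449.84
Carol: $1079 × 3883/17354 = $241.43
= Alice: $387.73, Bob: $449.84, Carol: $241.43

Alice: $387.73, Bob: $449.84, Carol: $241.43


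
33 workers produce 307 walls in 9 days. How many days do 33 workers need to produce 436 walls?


Days ∝ work / workers, so d₂ = d₁ × (m₁/m₂) × (w₂/w₁)
Workers factor (inverse): 33/33 = 1.0000
Work factor (direct): 436/307 ≈ 1.4202
d₂ = 9 × 33/33 × 436/307 = (9 × 33 × 436) / (33 × 307) = 129492/10131
≈ 12.78 days

12.78 days


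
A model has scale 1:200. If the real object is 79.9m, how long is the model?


Model size = real / scale
= 79.9 / 200
= 0.3995 m

0.3995 m


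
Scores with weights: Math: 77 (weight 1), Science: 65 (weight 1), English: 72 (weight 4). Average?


Numerator = 77×1 + 65×1 + 72×4
= 77 + 65 + 288
= 430
Total weight = 6
Weighted avg = 430/6
= 71.67

71.67


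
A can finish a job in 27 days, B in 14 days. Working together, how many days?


Rate of A = 1/27 per day
Rate of B = 1/14 per day
Combined rate = 1/27 + 1/14 = 41/378 ≈ 0.1085 per day
Days = 1 / combined rate = 378/41
≈ 9.22 days

9.22 days
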